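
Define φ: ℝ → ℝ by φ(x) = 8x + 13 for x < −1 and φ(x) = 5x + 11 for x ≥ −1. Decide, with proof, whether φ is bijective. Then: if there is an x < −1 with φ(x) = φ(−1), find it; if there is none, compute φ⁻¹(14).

Both pieces are strictly increasing (slopes 8 and 5), so each is injective on its own interval.
The left piece maps (−∞, −1) onto (−∞, 5); the right piece maps [−1, ∞) onto [6, ∞).
The images leave a gap (5 has no preimage), so φ is not surjective, hence not bijective.
Because the two images are disjoint, no x < −1 has φ(x) = φ(−1), so we compute φ⁻¹(14): 14 lies in [6, ∞), so solve 5x + 11 = 14: x = (14 − 11)/5 = 3/5.

3/5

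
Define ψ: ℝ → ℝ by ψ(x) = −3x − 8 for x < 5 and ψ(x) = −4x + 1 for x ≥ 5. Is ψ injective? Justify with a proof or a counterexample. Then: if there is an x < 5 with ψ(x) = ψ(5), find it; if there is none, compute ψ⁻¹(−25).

11/3

Both pieces are strictly decreasing (slopes −3 and −4), so each is injective on its own interval.
The left piece maps (−∞, 5) onto (−23, ∞); the right piece maps [5, ∞) onto (−∞, −19].
These images overlap. In particular ψ(5) = −19 (right piece), and solving −3x − 8 = −19 on the left piece gives x = 11/3 < 5.
So ψ(11/3) = ψ(5) with 11/3 ≠ 5, and ψ is not injective. This x = 11/3 is the requested value below 5.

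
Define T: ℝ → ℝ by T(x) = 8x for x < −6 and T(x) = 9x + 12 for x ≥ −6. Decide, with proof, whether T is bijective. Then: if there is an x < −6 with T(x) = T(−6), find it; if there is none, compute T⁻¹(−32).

Both pieces are strictly increasing (slopes 8 and 9), so each is injective on its own interval.
The left piece maps (−∞, −6) onto (−∞, −48); the right piece maps [−6, ∞) onto [−42, ∞).
The images leave a gap (−48 has no preimage), so T is not surjective, hence not bijective.
Because the two images are disjoint, no x < −6 has T(x) = T(−6), so we compute T⁻¹(−32): −32 lies in [−42, ∞), so solve 9x + 12 = −32: x = (−32 − 12)/9 = −44/9.

-44/9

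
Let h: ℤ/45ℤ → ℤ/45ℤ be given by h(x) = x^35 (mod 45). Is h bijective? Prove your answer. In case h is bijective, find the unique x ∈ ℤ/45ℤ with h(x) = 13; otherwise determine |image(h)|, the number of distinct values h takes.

35

h(0) = 0^35 = 0.
h(15): Repeated squaring mod 45: 15^1 ≡ 15, 15^2 ≡ 15² = 225 ≡ 0, 15^4 ≡ 0² = 0, 15^8 ≡ 0² = 0, 15^16 ≡ 0² = 0, 15^32 ≡ 0² = 0. Since 35 = 32 + 2 + 1, 15^35 ≡ 0·0·15: 0·0 = 0, then 0·15 = 0. So 15^35 ≡ 0 (mod 45).
So h(0) = h(15) = 0 while 0 ≠ 15, so h is not injective, hence not bijective.
Since h is not bijective, we determine |image(h)|. Computing x^35 mod 45 for each x (by repeated squaring, reducing mod 45 at every step), the values h(0), h(1), …, h(44) are: 0, 1, 23, 27, 34, 20, 36, 13, 17, 9, 10, 41, 18, 7, 29, 0, 31, 8, 27, 19, 5, 36, 43, 2, 9, 40, 26, 18, 37, 14, 0, 16, 38, 27, 4, 35, 36, 28, 32, 9, 25, 11, 18, 22, 44.
The distinct values are {0, 1, 2, 4, 5, 7, 8, 9, 10, 11, 13, 14, 16, 17, 18, 19, 20, 22, 23, 25, 26, 27, 28, 29, 31, 32, 34, 35, 36, 37, 38, 40, 41, 43, 44}; there are 35 of them.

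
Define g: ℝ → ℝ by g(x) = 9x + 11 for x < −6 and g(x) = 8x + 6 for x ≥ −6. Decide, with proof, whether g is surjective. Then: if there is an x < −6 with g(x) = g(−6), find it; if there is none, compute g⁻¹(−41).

-47/8

Both pieces are strictly increasing (slopes 9 and 8), so each is injective on its own interval.
The left piece maps (−∞, −6) onto (−∞, −43); the right piece maps [−6, ∞) onto [−42, ∞).
The union (−∞, −43) ∪ [−42, ∞) omits the interval between −43 and −42; in particular −43 has no preimage. So g is not surjective.
Because the two images are disjoint, no x < −6 has g(x) = g(−6), so we compute g⁻¹(−41): −41 lies in [−42, ∞), so solve 8x + 6 = −41: x = (−41 − 6)/8 = −47/8.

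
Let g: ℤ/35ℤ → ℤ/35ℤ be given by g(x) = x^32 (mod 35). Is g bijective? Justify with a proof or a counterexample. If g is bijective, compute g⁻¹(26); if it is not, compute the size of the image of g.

8

g(3): Repeated squaring mod 35: 3^1 ≡ 3, 3^2 ≡ 3² = 9, 3^4 ≡ 9² = 81 ≡ 11, 3^8 ≡ 11² = 121 ≡ 16, 3^16 ≡ 16² = 256 ≡ 11, 3^32 ≡ 11² = 121 ≡ 16. So 3^32 ≡ 16 (mod 35).
g(4): Repeated squaring mod 35: 4^1 ≡ 4, 4^2 ≡ 4² = 16, 4^4 ≡ 16² = 256 ≡ 11, 4^8 ≡ 11² = 121 ≡ 16, 4^16 ≡ 16² = 256 ≡ 11, 4^32 ≡ 11² = 121 ≡ 16. So 4^32 ≡ 16 (mod 35).
So g(3) = g(4) = 16 while 3 ≠ 4, thus g is not injective, hence not bijective.
Since g is not bijective, we determine |image(g)|. Computing x^32 mod 35 for each x (by repeated squaring, reducing mod 35 at every step), the values g(0), g(1), …, g(34) are: 0, 1, 11, 16, 16, 25, 1, 21, 1, 11, 30, 16, 11, 1, 21, 15, 11, 16, 16, 11, 15, 21, 1, 11, 16, 30, 11, 1, 21, 1, 25, 16, 16, 11, 1.
The distinct values are {0, 1, 11, 15, 16, 21, 25, 30}; there are 8 of them.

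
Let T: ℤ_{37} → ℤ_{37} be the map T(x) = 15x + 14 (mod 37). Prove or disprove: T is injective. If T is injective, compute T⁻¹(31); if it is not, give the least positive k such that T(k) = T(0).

Recall that T is injective when T(a) = T(b) forces a = b.
Suppose T(a) = T(b) in ℤ_{37}. Then 15a + 14 ≡ 15b + 14 (mod 37), hence 15(a − b) ≡ 0 (mod 37).
Since gcd(15, 37) = 1, 15 is invertible modulo 37, thus a − b ≡ 0 (mod 37), i.e. a = b.
Thus T is injective.
We now compute 15⁻¹ mod 37 explicitly. Euclid's algorithm: 37 = 2·15 + 7, 15 = 2·7 + 1; back-substituting gives 1 = 5·15 − 2·37, so 15⁻¹ ≡ 5 (mod 37).
Since T is injective, we find T⁻¹(31): we need 15x ≡ 31 − 14 ≡ 17 (mod 37). Using 15⁻¹ = 5: x ≡ 5·17 = 85 = 2·37 + 11, so x = 11.
Check: T(11) = 15·11 + 14 = 179 = 4·37 + 31 ≡ 31 (mod 37).

11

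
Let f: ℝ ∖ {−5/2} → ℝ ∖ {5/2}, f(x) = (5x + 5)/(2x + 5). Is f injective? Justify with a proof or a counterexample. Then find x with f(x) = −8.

-15/7

Suppose f(s) = f(t). Cross-multiplying: (5s + 5)(2t + 5) = (5t + 5)(2s + 5).
Expanding both sides and cancelling the symmetric terms leaves 15·(s − t) = 0. Since 15 ≠ 0, s = t. So f is injective.
Solving f(x) = −8: cross-multiplying gives 5x + 5 = −8(2x + 5), which rearranges to 21x = −45, so x = −15/7.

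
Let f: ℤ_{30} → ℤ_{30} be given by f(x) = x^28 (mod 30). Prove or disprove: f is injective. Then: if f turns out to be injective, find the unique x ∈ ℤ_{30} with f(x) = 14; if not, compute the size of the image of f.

8

f(2): Repeated squaring mod 30: 2^1 ≡ 2, 2^2 ≡ 2² = 4, 2^4 ≡ 4² = 16, 2^8 ≡ 16² = 256 ≡ 16, 2^16 ≡ 16² = 256 ≡ 16. Since 28 = 16 + 8 + 4, 2^28 ≡ 16·16·16: 16·16 = 256 ≡ 16, then 16·16 = 256 ≡ 16. So 2^28 ≡ 16 (mod 30).
f(4): Repeated squaring mod 30: 4^1 ≡ 4, 4^2 ≡ 4² = 16, 4^4 ≡ 16² = 256 ≡ 16, 4^8 ≡ 16² = 256 ≡ 16, 4^16 ≡ 16² = 256 ≡ 16. Since 28 = 16 + 8 + 4, 4^28 ≡ 16·16·16: 16·16 = 256 ≡ 16, then 16·16 = 256 ≡ 16. So 4^28 ≡ 16 (mod 30).
So f(2) = f(4) = 16 while 2 ≠ 4, therefore f is not injective.
Since f is not injective, we determine |image(f)|. Computing x^28 mod 30 for each x (by repeated squaring, reducing mod 30 at every step), the values f(0), f(1), …, f(29) are: 0, 1, 16, 21, 16, 25, 6, 1, 16, 21, 10, 1, 6, 1, 16, 15, 16, 1, 6, 1, 10, 21, 16, 1, 6, 25, 16, 21, 16, 1.
The distinct values are {0, 1, 6, 10, 15, 16, 21, 25}; there are 8 of them.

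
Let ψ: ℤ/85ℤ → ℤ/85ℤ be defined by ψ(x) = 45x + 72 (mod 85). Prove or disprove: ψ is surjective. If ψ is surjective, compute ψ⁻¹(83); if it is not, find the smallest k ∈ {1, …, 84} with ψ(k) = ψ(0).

By definition, ψ is surjective if every y in the codomain equals ψ(x) for some x in the domain.
Since gcd(45, 85) = 5, we have 45x ≡ 0 (mod 5) for all x, so ψ(x) ≡ 2 (mod 5).
But 0 ≢ 2 (mod 5), so 0 ∈ ℤ/85ℤ has no preimage. Thus ψ is not surjective.
Since ψ is not surjective, we find the least positive k with ψ(k) = ψ(0): this means 45k ≡ 0 (mod 85), i.e. 85 ∣ 45k. Since gcd(45, 85) = 5, dividing through by 5 this holds exactly when 17 ∣ 9k, and as gcd(9, 17) = 1, exactly when 17 ∣ k.
The smallest positive such k is 17.

17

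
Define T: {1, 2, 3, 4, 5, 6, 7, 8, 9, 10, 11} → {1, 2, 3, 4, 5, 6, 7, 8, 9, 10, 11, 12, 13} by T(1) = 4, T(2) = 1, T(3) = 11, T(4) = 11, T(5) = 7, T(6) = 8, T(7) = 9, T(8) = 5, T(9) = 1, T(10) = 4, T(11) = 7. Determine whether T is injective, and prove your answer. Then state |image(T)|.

T(3) = 11 = T(4) with 3 ≠ 4, so T is not injective.
The image of T is {1, 4, 5, 7, 8, 9, 11}, which has 7 elements.

7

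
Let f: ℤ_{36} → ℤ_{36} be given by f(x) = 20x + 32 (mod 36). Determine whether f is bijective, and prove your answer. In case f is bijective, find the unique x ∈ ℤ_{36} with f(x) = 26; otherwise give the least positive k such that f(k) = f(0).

Recall that injectivity means: for all a, b in the domain, f(a) = f(b) implies a = b.
We have gcd(20, 36) = 4 > 1. Taking a = 0 and b = 9: f(0) = 32 and f(9) = 20·9 + 32 = 212 ≡ 32 (mod 36).
So f(0) = f(9) while 0 ≠ 9, hence f is not injective, hence not bijective.
Since f is not bijective, we find the least positive k with f(k) = f(0): this means 20k ≡ 0 (mod 36), i.e. 36 ∣ 20k. Since gcd(20, 36) = 4, dividing through by 4 this holds exactly when 9 ∣ 5k, and as gcd(5, 9) = 1, exactly when 9 ∣ k.
The smallest positive such k is 9.

9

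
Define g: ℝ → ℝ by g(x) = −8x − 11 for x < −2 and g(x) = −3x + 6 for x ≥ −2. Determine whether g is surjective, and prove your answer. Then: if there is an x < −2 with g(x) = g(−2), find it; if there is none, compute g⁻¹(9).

Both pieces are strictly decreasing (slopes −8 and −3), so each is injective on its own interval.
The left piece maps (−∞, −2) onto (5, ∞); the right piece maps [−2, ∞) onto (−∞, 12].
The union (5, ∞) ∪ (−∞, 12] covers ℝ, so g is surjective.
For the follow-up: the images overlap, so an x < −2 with g(x) = g(−2) exists. g(−2) = 12; solving −8x − 11 = 12 for x < −2 gives x = (12 + 11)/(−8) = −23/8.

-23/8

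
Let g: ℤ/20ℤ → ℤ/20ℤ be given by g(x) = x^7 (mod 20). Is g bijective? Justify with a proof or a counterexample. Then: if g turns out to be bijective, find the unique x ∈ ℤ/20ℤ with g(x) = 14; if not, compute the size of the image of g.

15

g(0) = 0^7 = 0.
g(10): Repeated squaring mod 20: 10^1 ≡ 10, 10^2 ≡ 10² = 100 ≡ 0, 10^4 ≡ 0² = 0. Since 7 = 4 + 2 + 1, 10^7 ≡ 0·0·10: 0·0 = 0, then 0·10 = 0. So 10^7 ≡ 0 (mod 20).
So g(0) = g(10) = 0 while 0 ≠ 10, hence g is not injective, hence not bijective.
Since g is not bijective, we determine |image(g)|. Computing x^7 mod 20 for each x (by repeated squaring, reducing mod 20 at every step), the values g(0), g(1), …, g(19) are: 0, 1, 8, 7, 4, 5, 16, 3, 12, 9, 0, 11, 8, 17, 4, 15, 16, 13, 12, 19.
The distinct values are {0, 1, 3, 4, 5, 7, 8, 9, 11, 12, 13, 15, 16, 17, 19}; there are 15 of them.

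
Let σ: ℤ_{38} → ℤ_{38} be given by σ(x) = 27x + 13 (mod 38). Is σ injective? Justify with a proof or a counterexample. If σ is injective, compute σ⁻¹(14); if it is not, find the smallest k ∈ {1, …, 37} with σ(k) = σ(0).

Suppose σ(u) = σ(v) in ℤ_{38}. Then 27u + 13 ≡ 27v + 13 (mod 38), thus 27(u − v) ≡ 0 (mod 38).
Since gcd(27, 38) = 1, 27 is invertible modulo 38, therefore u − v ≡ 0 (mod 38), i.e. u = v.
Hence σ is injective.
We now compute 27⁻¹ mod 38 explicitly. Euclid's algorithm: 38 = 1·27 + 11, 27 = 2·11 + 5, 11 = 2·5 + 1; back-substituting gives 1 = 31·27 − 22·38, so 27⁻¹ ≡ 31 (mod 38).
Since σ is injective, we compute σ⁻¹(14): solve 27x + 13 ≡ 14 (mod 38), i.e. 27x ≡ 1 (mod 38).
Multiplying by 27⁻¹ = 31 gives x ≡ 31·1 = 31 ≡ 31 (mod 38).
Check: σ(31) = 27·31 + 13 = 850 = 22·38 + 14 ≡ 14 (mod 38).

31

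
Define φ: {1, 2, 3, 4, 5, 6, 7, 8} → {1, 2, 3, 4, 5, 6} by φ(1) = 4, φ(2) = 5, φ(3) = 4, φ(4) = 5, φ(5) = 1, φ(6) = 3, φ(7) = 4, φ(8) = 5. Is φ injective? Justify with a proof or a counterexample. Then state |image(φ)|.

4

φ(1) = 4 = φ(3) with 1 ≠ 3, so φ is not injective.
The image of φ is {1, 3, 4, 5}, which has 4 elements.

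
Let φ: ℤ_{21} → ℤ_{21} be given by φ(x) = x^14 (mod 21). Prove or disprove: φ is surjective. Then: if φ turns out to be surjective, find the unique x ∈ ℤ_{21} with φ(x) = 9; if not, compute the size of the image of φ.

8

φ(2): Repeated squaring mod 21: 2^1 ≡ 2, 2^2 ≡ 2² = 4, 2^4 ≡ 4² = 16, 2^8 ≡ 16² = 256 ≡ 4. Since 14 = 8 + 4 + 2, 2^14 ≡ 4·16·4: 4·16 = 64 ≡ 1, then 1·4 = 4. So 2^14 ≡ 4 (mod 21).
φ(5): Repeated squaring mod 21: 5^1 ≡ 5, 5^2 ≡ 5² = 25 ≡ 4, 5^4 ≡ 4² = 16, 5^8 ≡ 16² = 256 ≡ 4. Since 14 = 8 + 4 + 2, 5^14 ≡ 4·16·4: 4·16 = 64 ≡ 1, then 1·4 = 4. So 5^14 ≡ 4 (mod 21).
So φ(2) = φ(5) = 4 while 2 ≠ 5, therefore φ is not injective.
A non-injective map from the 21-element set ℤ_{21} to itself takes at most 20 distinct values, so it cannot be surjective. Hence φ is not surjective.
Since φ is not surjective, we determine |image(φ)|. Computing x^14 mod 21 for each x (by repeated squaring, reducing mod 21 at every step), the values φ(0), φ(1), …, φ(20) are: 0, 1, 4, 9, 16, 4, 15, 7, 1, 18, 16, 16, 18, 1, 7, 15, 4, 16, 9, 4, 1.
The distinct values are {0, 1, 4, 7, 9, 15, 16, 18}; there are 8 of them.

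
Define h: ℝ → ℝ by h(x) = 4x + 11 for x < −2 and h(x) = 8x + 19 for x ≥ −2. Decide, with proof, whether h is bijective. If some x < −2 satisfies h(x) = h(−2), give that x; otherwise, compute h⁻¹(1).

-5/2

Both pieces are strictly increasing (slopes 4 and 8), so each is injective on its own interval.
The left piece maps (−∞, −2) onto (−∞, 3); the right piece maps [−2, ∞) onto [3, ∞).
Since 3 = 3, the images partition ℝ: h is injective and surjective, hence bijective.
Because the two images are disjoint, no x < −2 has h(x) = h(−2), so we compute h⁻¹(1): 1 lies in (−∞, 3), so solve 4x + 11 = 1: x = (1 − 11)/4 = −5/2.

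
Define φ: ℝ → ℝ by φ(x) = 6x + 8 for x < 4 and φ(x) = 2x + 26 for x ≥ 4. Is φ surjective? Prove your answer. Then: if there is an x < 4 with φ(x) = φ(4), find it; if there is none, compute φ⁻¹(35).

Both pieces are strictly increasing (slopes 6 and 2), so each is injective on its own interval.
The left piece maps (−∞, 4) onto (−∞, 32); the right piece maps [4, ∞) onto [34, ∞).
The union (−∞, 32) ∪ [34, ∞) omits the interval between 32 and 34; in particular 32 has no preimage. So φ is not surjective.
Because the two images are disjoint, no x < 4 has φ(x) = φ(4), so we compute φ⁻¹(35): 35 lies in [34, ∞), so solve 2x + 26 = 35: x = (35 − 26)/2 = 9/2.

9/2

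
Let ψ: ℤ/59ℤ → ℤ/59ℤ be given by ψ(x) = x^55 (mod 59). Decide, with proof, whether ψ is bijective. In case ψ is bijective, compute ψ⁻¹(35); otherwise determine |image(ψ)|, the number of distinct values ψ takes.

3

Since 59 is prime, the nonzero elements of ℤ/59ℤ form a cyclic group of order 58.
As gcd(55, 58) = 1, raising to the 55th power is a bijection on this group: if u^55 ≡ v^55 then (uv^{−1})^55 = 1, and the only element of order dividing gcd(55, 58) = 1 is 1, so u = v.
With ψ(0) = 0 this makes ψ injective on all of ℤ/59ℤ, hence bijective (finite equal-size domain and codomain). In particular ψ is bijective.
Since ψ is bijective, we find the preimage of 35. The inverse of x ↦ x^55 on (ℤ/59ℤ)^× is x ↦ x^19, because 55·19 = 1045 = 18·58 + 1 ≡ 1 (mod 58) and x^{58} = 1 for x ≠ 0 (Fermat). So ψ⁻¹(35) = 35^19 mod 59.
Repeated squaring mod 59: 35^1 ≡ 35, 35^2 ≡ 35² = 1225 ≡ 45, 35^4 ≡ 45² = 2025 ≡ 19, 35^8 ≡ 19² = 361 ≡ 7, 35^16 ≡ 7² = 49. Since 19 = 16 + 2 + 1, 35^19 ≡ 49·45·35: 49·45 = 2205 ≡ 22, then 22·35 = 770 ≡ 3. So 35^19 ≡ 3 (mod 59).
Hence ψ⁻¹(35) = 3.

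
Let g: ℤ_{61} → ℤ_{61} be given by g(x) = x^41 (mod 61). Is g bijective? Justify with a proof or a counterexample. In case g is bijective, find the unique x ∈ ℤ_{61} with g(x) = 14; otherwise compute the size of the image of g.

Since 61 is prime, the nonzero elements of ℤ_{61} form a cyclic group of order 60.
As gcd(41, 60) = 1, raising to the 41st power is a bijection on this group: if u^41 ≡ v^41 then (uv^{−1})^41 = 1, and the only element of order dividing gcd(41, 60) = 1 is 1, so u = v.
With g(0) = 0 this makes g injective on all of ℤ_{61}, hence bijective (finite equal-size domain and codomain). In particular g is bijective.
Since g is bijective, we find the preimage of 14. The inverse of x ↦ x^41 on (ℤ_{61})^× is x ↦ x^41, because 41·41 = 1681 = 28·60 + 1 ≡ 1 (mod 60) and x^{60} = 1 for x ≠ 0 (Fermat). So g⁻¹(14) = 14^41 mod 61.
Repeated squaring mod 61: 14^1 ≡ 14, 14^2 ≡ 14² = 196 ≡ 13, 14^4 ≡ 13² = 169 ≡ 47, 14^8 ≡ 47² = 2209 ≡ 13, 14^16 ≡ 13² = 169 ≡ 47, 14^32 ≡ 47² = 2209 ≡ 13. Since 41 = 32 + 8 + 1, 14^41 ≡ 13·13·14: 13·13 = 169 ≡ 47, then 47·14 = 658 ≡ 48. So 14^41 ≡ 48 (mod 61).
Hence g⁻¹(14) = 48.

48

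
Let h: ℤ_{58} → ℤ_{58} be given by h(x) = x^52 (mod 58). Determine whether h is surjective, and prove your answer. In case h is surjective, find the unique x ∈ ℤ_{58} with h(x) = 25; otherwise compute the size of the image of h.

16

h(3): Repeated squaring mod 58: 3^1 ≡ 3, 3^2 ≡ 3² = 9, 3^4 ≡ 9² = 81 ≡ 23, 3^8 ≡ 23² = 529 ≡ 7, 3^16 ≡ 7² = 49, 3^32 ≡ 49² = 2401 ≡ 23. Since 52 = 32 + 16 + 4, 3^52 ≡ 23·49·23: 23·49 = 1127 ≡ 25, then 25·23 = 575 ≡ 53. So 3^52 ≡ 53 (mod 58).
h(7): Repeated squaring mod 58: 7^1 ≡ 7, 7^2 ≡ 7² = 49, 7^4 ≡ 49² = 2401 ≡ 23, 7^8 ≡ 23² = 529 ≡ 7, 7^16 ≡ 7² = 49, 7^32 ≡ 49² = 2401 ≡ 23. Since 52 = 32 + 16 + 4, 7^52 ≡ 23·49·23: 23·49 = 1127 ≡ 25, then 25·23 = 575 ≡ 53. So 7^52 ≡ 53 (mod 58).
So h(3) = h(7) = 53 while 3 ≠ 7, therefore h is not injective.
A non-injective map from the 58-element set ℤ_{58} to itself takes at most 57 distinct values, so it cannot be surjective. Hence h is not surjective.
Since h is not surjective, we determine |image(h)|. Computing x^52 mod 58 for each x (by repeated squaring, reducing mod 58 at every step), the values h(0), h(1), …, h(57) are: 0, 1, 20, 53, 52, 49, 16, 53, 54, 25, 52, 7, 30, 7, 16, 45, 36, 1, 36, 23, 54, 25, 24, 45, 20, 23, 24, 49, 30, 29, 30, 49, 24, 23, 20, 45, 24, 25, 54, 23, 36, 1, 36, 45, 16, 7, 30, 7, 52, 25, 54, 53, 16, 49, 52, 53, 20, 1.
The distinct values are {0, 1, 7, 16, 20, 23, 24, 25, 29, 30, 36, 45, 49, 52, 53, 54}; there are 16 of them.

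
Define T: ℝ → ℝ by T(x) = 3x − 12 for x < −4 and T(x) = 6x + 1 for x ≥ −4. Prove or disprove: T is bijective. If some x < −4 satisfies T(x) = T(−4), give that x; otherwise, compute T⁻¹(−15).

-8/3

Both pieces are strictly increasing (slopes 3 and 6), so each is injective on its own interval.
The left piece maps (−∞, −4) onto (−∞, −24); the right piece maps [−4, ∞) onto [−23, ∞).
The images leave a gap (−24 has no preimage), so T is not surjective, hence not bijective.
Because the two images are disjoint, no x < −4 has T(x) = T(−4), so we compute T⁻¹(−15): −15 lies in [−23, ∞), so solve 6x + 1 = −15: x = (−15 − 1)/6 = −8/3.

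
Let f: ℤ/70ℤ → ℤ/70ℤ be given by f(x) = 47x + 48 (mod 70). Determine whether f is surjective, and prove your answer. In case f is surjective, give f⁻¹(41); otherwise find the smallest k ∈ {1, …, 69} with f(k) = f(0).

49

Recall that f is surjective if every y in the codomain equals f(x) for some x in the domain.
Since gcd(47, 70) = 1, 47 is invertible modulo 70. Euclid's algorithm: 70 = 1·47 + 23, 47 = 2·23 + 1; back-substituting gives 1 = 3·47 − 2·70, so 47⁻¹ ≡ 3 (mod 70).
Then y ↦ 3(y − 48) is a two-sided inverse to f, so every y ∈ ℤ/70ℤ has a preimage.
Thus f is surjective.
Since f is surjective, we compute f⁻¹(41): solve 47x + 48 ≡ 41 (mod 70), i.e. 47x ≡ 63 (mod 70).
Multiplying by 47⁻¹ = 3 gives x ≡ 3·63 = 189 = 2·70 + 49 ≡ 49 (mod 70).
Check: f(49) = 47·49 + 48 = 2351 = 33·70 + 41 ≡ 41 (mod 70).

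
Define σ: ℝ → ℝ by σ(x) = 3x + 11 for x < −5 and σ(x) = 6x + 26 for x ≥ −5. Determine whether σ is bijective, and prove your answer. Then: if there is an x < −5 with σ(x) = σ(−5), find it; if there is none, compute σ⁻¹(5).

-7/2

Both pieces are strictly increasing (slopes 3 and 6), so each is injective on its own interval.
The left piece maps (−∞, −5) onto (−∞, −4); the right piece maps [−5, ∞) onto [−4, ∞).
Since −4 = −4, the images partition ℝ: σ is injective and surjective, hence bijective.
Because the two images are disjoint, no x < −5 has σ(x) = σ(−5), so we compute σ⁻¹(5): 5 lies in [−4, ∞), so solve 6x + 26 = 5: x = (5 − 26)/6 = −7/2.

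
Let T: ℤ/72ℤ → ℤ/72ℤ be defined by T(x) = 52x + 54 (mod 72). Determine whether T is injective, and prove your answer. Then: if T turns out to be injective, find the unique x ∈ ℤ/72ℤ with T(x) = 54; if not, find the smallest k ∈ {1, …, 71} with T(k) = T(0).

We have gcd(52, 72) = 4 > 1. Taking a = 0 and b = 18: T(0) = 54 and T(18) = 52·18 + 54 = 990 ≡ 54 (mod 72).
So T(0) = T(18) while 0 ≠ 18, so T is not injective.
Since T is not injective, we find the least positive k with T(k) = T(0): this means 52k ≡ 0 (mod 72), i.e. 72 ∣ 52k. Since gcd(52, 72) = 4, dividing through by 4 this holds exactly when 18 ∣ 13k, and as gcd(13, 18) = 1, exactly when 18 ∣ k.
The smallest positive such k is 18.

18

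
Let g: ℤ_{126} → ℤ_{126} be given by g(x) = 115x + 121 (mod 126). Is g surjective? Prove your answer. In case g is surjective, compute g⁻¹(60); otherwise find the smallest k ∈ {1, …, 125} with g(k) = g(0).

17

Recall: g is surjective if every y in the codomain equals g(x) for some x in the domain.
Since gcd(115, 126) = 1, 115 is invertible modulo 126. Euclid's algorithm: 126 = 1·115 + 11, 115 = 10·11 + 5, 11 = 2·5 + 1; back-substituting gives 1 = 103·115 − 94·126, so 115⁻¹ ≡ 103 (mod 126).
Then y ↦ 103(y − 121) is a two-sided inverse to g, so every y ∈ ℤ_{126} has a preimage.
Hence g is surjective.
Since g is surjective, we find g⁻¹(60): we need 115x ≡ 60 − 121 ≡ 65 (mod 126). Using 115⁻¹ = 103: x ≡ 103·65 = 6695 = 53·126 + 17, so x = 17.
Check: g(17) = 115·17 + 121 = 2076 = 16·126 + 60 ≡ 60 (mod 126).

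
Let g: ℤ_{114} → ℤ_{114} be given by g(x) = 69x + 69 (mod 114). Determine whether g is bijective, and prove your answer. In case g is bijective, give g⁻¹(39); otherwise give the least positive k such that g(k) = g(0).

We have gcd(69, 114) = 3 > 1. Taking s = 0 and t = 38: g(0) = 69 and g(38) = 69·38 + 69 = 2691 ≡ 69 (mod 114).
So g(0) = g(38) while 0 ≠ 38, therefore g is not injective, hence not bijective.
Since g is not bijective, we find the least positive k with g(k) = g(0): this means 69k ≡ 0 (mod 114), i.e. 114 ∣ 69k. Since gcd(69, 114) = 3, dividing through by 3 this holds exactly when 38 ∣ 23k, and as gcd(23, 38) = 1, exactly when 38 ∣ k.
The smallest positive such k is 38.

38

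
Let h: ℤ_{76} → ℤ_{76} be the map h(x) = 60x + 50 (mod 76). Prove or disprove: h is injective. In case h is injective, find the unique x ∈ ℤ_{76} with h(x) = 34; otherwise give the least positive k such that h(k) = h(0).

19

We have gcd(60, 76) = 4 > 1. Taking x_1 = 0 and x_2 = 19: h(0) = 50 and h(19) = 60·19 + 50 = 1190 ≡ 50 (mod 76).
So h(0) = h(19) while 0 ≠ 19, therefore h is not injective.
Since h is not injective, we find the least positive k with h(k) = h(0): this means 60k ≡ 0 (mod 76), i.e. 76 ∣ 60k. Since gcd(60, 76) = 4, dividing through by 4 this holds exactly when 19 ∣ 15k, and as gcd(15, 19) = 1, exactly when 19 ∣ k.
The smallest positive such k is 19.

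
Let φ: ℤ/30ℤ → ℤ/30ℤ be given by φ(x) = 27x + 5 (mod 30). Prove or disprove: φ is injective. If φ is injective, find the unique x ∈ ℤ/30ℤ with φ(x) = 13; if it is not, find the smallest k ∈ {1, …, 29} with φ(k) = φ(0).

10

By definition, injectivity means: for all s, t in the domain, φ(s) = φ(t) implies s = t.
We have gcd(27, 30) = 3 > 1. Taking s = 0 and t = 10: φ(0) = 5 and φ(10) = 27·10 + 5 = 275 ≡ 5 (mod 30).
So φ(0) = φ(10) while 0 ≠ 10, therefore φ is not injective.
Since φ is not injective, we find the least positive k with φ(k) = φ(0): this means 27k ≡ 0 (mod 30), i.e. 30 ∣ 27k. Since gcd(27, 30) = 3, dividing through by 3 this holds exactly when 10 ∣ 9k, and as gcd(9, 10) = 1, exactly when 10 ∣ k.
The smallest positive such k is 10.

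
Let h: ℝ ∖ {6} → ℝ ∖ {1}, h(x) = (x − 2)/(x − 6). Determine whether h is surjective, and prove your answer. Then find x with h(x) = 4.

22/3

For any y ≠ 1, solving y(x − 6) = x − 2 for x gives a well-defined x ≠ 6. So h is surjective.
Solving h(x) = 4: cross-multiplying gives x − 2 = 4(x − 6), which rearranges to −3x = −22, so x = 22/3.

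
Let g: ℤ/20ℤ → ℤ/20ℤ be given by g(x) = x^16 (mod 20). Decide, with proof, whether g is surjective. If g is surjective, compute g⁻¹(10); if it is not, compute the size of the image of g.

g(1) = 1^16 = 1.
g(3): Repeated squaring mod 20: 3^1 ≡ 3, 3^2 ≡ 3² = 9, 3^4 ≡ 9² = 81 ≡ 1, 3^8 ≡ 1² = 1, 3^16 ≡ 1² = 1. So 3^16 ≡ 1 (mod 20).
So g(1) = g(3) = 1 while 1 ≠ 3, thus g is not injective.
A non-injective map from the 20-element set ℤ/20ℤ to itself takes at most 19 distinct values, so it cannot be surjective. Therefore g is not surjective.
Since g is not surjective, we determine |image(g)|. Computing x^16 mod 20 for each x (by repeated squaring, reducing mod 20 at every step), the values g(0), g(1), …, g(19) are: 0, 1, 16, 1, 16, 5, 16, 1, 16, 1, 0, 1, 16, 1, 16, 5, 16, 1, 16, 1.
The distinct values are {0, 1, 5, 16}; there are 4 of them.

4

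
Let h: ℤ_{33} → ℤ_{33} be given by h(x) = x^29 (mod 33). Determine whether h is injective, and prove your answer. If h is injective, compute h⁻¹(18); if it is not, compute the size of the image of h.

Computing x^29 mod 33 for each x (by repeated squaring, reducing mod 33 at every step), the values h(0), h(1), …, h(32) are: 0, 1, 17, 15, 25, 20, 24, 19, 29, 27, 10, 11, 12, 28, 26, 3, 31, 2, 30, 7, 5, 21, 22, 23, 6, 4, 14, 9, 13, 8, 18, 16, 32.
Every element of ℤ_{33} appears exactly once in this list, so h is a bijection, and in particular injective.
Since h is injective, we read off the preimage of 18 from the same table: h(30) = 18, so h⁻¹(18) = 30.

30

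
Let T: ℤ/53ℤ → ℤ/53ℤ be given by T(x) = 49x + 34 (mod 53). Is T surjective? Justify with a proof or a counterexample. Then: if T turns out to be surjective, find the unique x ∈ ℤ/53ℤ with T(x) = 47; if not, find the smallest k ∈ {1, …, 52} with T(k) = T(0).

By definition, surjectivity means every element of the codomain has a preimage under T.
Since gcd(49, 53) = 1, 49 is invertible modulo 53. Euclid's algorithm: 53 = 1·49 + 4, 49 = 12·4 + 1; back-substituting gives 1 = 13·49 − 12·53, so 49⁻¹ ≡ 13 (mod 53).
Then y ↦ 13(y − 34) is a two-sided inverse to T, so every y ∈ ℤ/53ℤ has a preimage.
So T is surjective.
Since T is surjective, we compute T⁻¹(47): solve 49x + 34 ≡ 47 (mod 53), i.e. 49x ≡ 13 (mod 53).
Multiplying by 49⁻¹ = 13 gives x ≡ 13·13 = 169 = 3·53 + 10 ≡ 10 (mod 53).
Check: T(10) = 49·10 + 34 = 524 = 9·53 + 47 ≡ 47 (mod 53).

10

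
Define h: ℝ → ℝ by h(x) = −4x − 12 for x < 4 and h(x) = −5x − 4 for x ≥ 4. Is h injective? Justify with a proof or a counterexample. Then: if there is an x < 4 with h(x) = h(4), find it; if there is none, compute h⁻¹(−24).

3

Both pieces are strictly decreasing (slopes −4 and −5), so each is injective on its own interval.
The left piece maps (−∞, 4) onto (−28, ∞); the right piece maps [4, ∞) onto (−∞, −24].
These images overlap. In particular h(4) = −24 (right piece), and solving −4x − 12 = −24 on the left piece gives x = 3 < 4.
So h(3) = h(4) with 3 ≠ 4, and h is not injective. This x = 3 is the requested value below 4.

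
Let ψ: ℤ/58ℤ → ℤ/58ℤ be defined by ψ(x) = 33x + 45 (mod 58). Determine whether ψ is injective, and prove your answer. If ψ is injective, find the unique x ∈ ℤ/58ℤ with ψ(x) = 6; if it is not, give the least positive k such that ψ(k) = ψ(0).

41

Suppose ψ(a) = ψ(b) in ℤ/58ℤ. Then 33a + 45 ≡ 33b + 45 (mod 58), thus 33(a − b) ≡ 0 (mod 58).
Since gcd(33, 58) = 1, 33 is invertible modulo 58, hence a − b ≡ 0 (mod 58), i.e. a = b.
Therefore ψ is injective.
We now compute 33⁻¹ mod 58 explicitly. Euclid's algorithm: 58 = 1·33 + 25, 33 = 1·25 + 8, 25 = 3·8 + 1; back-substituting gives 1 = 51·33 − 29·58, so 33⁻¹ ≡ 51 (mod 58).
Since ψ is injective, we find ψ⁻¹(6): we need 33x ≡ 6 − 45 ≡ 19 (mod 58). Using 33⁻¹ = 51: x ≡ 51·19 = 969 = 16·58 + 41, so x = 41.
Check: ψ(41) = 33·41 + 45 = 1398 = 24·58 + 6 ≡ 6 (mod 58).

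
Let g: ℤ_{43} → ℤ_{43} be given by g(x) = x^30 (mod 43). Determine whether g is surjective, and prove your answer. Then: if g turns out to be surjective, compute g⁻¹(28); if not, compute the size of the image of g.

g(1) = 1^30 = 1.
g(6): Repeated squaring mod 43: 6^1 ≡ 6, 6^2 ≡ 6² = 36, 6^4 ≡ 36² = 1296 ≡ 6, 6^8 ≡ 6² = 36, 6^16 ≡ 36² = 1296 ≡ 6. Since 30 = 16 + 8 + 4 + 2, 6^30 ≡ 6·36·6·36: 6·36 = 216 ≡ 1, then 1·6 = 6, then 6·36 = 216 ≡ 1. So 6^30 ≡ 1 (mod 43).
So g(1) = g(6) = 1 while 1 ≠ 6, hence g is not injective.
A non-injective map from the 43-element set ℤ_{43} to itself takes at most 42 distinct values, so it cannot be surjective. Therefore g is not surjective.
Since g is not surjective, we determine |image(g)|. Computing x^30 mod 43 for each x (by repeated squaring, reducing mod 43 at every step), the values g(0), g(1), …, g(42) are: 0, 1, 4, 11, 16, 21, 1, 1, 21, 35, 41, 35, 4, 21, 4, 16, 41, 41, 11, 16, 35, 11, 11, 35, 16, 11, 41, 41, 16, 4, 21, 4, 35, 41, 35, 21, 1, 1, 21, 16, 11, 4, 1.
The distinct values are {0, 1, 4, 11, 16, 21, 35, 41}; there are 8 of them.

8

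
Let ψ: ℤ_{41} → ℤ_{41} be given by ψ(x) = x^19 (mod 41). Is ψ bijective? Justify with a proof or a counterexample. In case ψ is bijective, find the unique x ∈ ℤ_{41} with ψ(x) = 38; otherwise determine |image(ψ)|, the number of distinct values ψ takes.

14

Since 41 is prime, the nonzero elements of ℤ_{41} form a cyclic group of order 40.
As gcd(19, 40) = 1, raising to the 19th power is a bijection on this group: if s^19 ≡ t^19 then (st^{−1})^19 = 1, and the only element of order dividing gcd(19, 40) = 1 is 1, so s = t.
With ψ(0) = 0 this makes ψ injective on all of ℤ_{41}, hence bijective (finite equal-size domain and codomain). In particular ψ is bijective.
Since ψ is bijective, we find the preimage of 38. The inverse of x ↦ x^19 on (ℤ_{41})^× is x ↦ x^19, because 19·19 = 361 = 9·40 + 1 ≡ 1 (mod 40) and x^{40} = 1 for x ≠ 0 (Fermat). So ψ⁻¹(38) = 38^19 mod 41.
Repeated squaring mod 41: 38^1 ≡ 38, 38^2 ≡ 38² = 1444 ≡ 9, 38^4 ≡ 9² = 81 ≡ 40, 38^8 ≡ 40² = 1600 ≡ 1, 38^16 ≡ 1² = 1. Since 19 = 16 + 2 + 1, 38^19 ≡ 1·9·38: 1·9 = 9, then 9·38 = 342 ≡ 14. So 38^19 ≡ 14 (mod 41).
Hence ψ⁻¹(38) = 14.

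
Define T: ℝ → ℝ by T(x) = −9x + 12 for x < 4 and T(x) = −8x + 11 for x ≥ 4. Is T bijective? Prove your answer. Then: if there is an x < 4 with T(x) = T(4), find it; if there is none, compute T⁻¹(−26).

Both pieces are strictly decreasing (slopes −9 and −8), so each is injective on its own interval.
The left piece maps (−∞, 4) onto (−24, ∞); the right piece maps [4, ∞) onto (−∞, −21].
These images overlap. In particular T(4) = −21 (right piece), and solving −9x + 12 = −21 on the left piece gives x = 11/3 < 4.
So T(11/3) = T(4) with 11/3 ≠ 4, and T is not injective, hence not bijective. This x = 11/3 is the requested value below 4.

11/3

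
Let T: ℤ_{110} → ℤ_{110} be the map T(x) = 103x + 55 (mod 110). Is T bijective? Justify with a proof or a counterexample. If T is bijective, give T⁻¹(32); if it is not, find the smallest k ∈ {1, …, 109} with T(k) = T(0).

19

Recall that injectivity means: for all x_1, x_2 in the domain, T(x_1) = T(x_2) implies x_1 = x_2.
If T(x_1) = T(x_2), then 103x_1 ≡ 103x_2 (mod 110). Because gcd(103, 110) = 1, we may cancel 103 to get x_1 ≡ x_2 (mod 110).
We now compute 103⁻¹ mod 110 explicitly. Euclid's algorithm: 110 = 1·103 + 7, 103 = 14·7 + 5, 7 = 1·5 + 2, 5 = 2·2 + 1; back-substituting gives 1 = 47·103 − 44·110, so 103⁻¹ ≡ 47 (mod 110).
Then y ↦ 47(y − 55) is a two-sided inverse to T, so every y ∈ ℤ_{110} has a preimage.
Therefore T is bijective.
Since T is bijective, we find T⁻¹(32): we need 103x ≡ 32 − 55 ≡ 87 (mod 110). Using 103⁻¹ = 47: x ≡ 47·87 = 4089 = 37·110 + 19, so x = 19.
Check: T(19) = 103·19 + 55 = 2012 = 18·110 + 32 ≡ 32 (mod 110).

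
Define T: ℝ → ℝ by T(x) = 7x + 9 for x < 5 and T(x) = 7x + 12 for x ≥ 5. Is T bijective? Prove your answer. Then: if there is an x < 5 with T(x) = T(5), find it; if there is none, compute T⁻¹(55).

43/7

Both pieces are strictly increasing (slopes 7 and 7), so each is injective on its own interval.
The left piece maps (−∞, 5) onto (−∞, 44); the right piece maps [5, ∞) onto [47, ∞).
The images leave a gap (44 has no preimage), so T is not surjective, hence not bijective.
Because the two images are disjoint, no x < 5 has T(x) = T(5), so we compute T⁻¹(55): 55 lies in [47, ∞), so solve 7x + 12 = 55: x = (55 − 12)/7 = 43/7.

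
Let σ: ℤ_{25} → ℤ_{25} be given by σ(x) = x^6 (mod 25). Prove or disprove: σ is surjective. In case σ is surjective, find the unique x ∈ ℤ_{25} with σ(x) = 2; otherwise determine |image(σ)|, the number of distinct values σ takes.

11

σ(0) = 0^6 = 0.
σ(5): Repeated squaring mod 25: 5^1 ≡ 5, 5^2 ≡ 5² = 25 ≡ 0, 5^4 ≡ 0² = 0. Since 6 = 4 + 2, 5^6 ≡ 0·0: 0·0 = 0. So 5^6 ≡ 0 (mod 25).
So σ(0) = σ(5) = 0 while 0 ≠ 5, therefore σ is not injective.
A non-injective map from the 25-element set ℤ_{25} to itself takes at most 24 distinct values, so it cannot be surjective. Therefore σ is not surjective.
Since σ is not surjective, we determine |image(σ)|. Computing x^6 mod 25 for each x (by repeated squaring, reducing mod 25 at every step), the values σ(0), σ(1), …, σ(24) are: 0, 1, 14, 4, 21, 0, 6, 24, 19, 16, 0, 11, 9, 9, 11, 0, 16, 19, 24, 6, 0, 21, 4, 14, 1.
The distinct values are {0, 1, 4, 6, 9, 11, 14, 16, 19, 21, 24}; there are 11 of them.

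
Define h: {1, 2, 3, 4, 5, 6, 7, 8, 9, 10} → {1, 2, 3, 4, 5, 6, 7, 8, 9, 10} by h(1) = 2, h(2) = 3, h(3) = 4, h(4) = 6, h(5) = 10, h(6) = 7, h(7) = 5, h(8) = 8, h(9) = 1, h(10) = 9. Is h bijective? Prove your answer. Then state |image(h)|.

10

The values 2, 3, 4, 6, 10, 7, 5, 8, 1, 9 are a permutation of {1, 2, 3, 4, 5, 6, 7, 8, 9, 10}: each element appears exactly once.
So h is injective and surjective, hence bijective.
The image of h is {1, 2, 3, 4, 5, 6, 7, 8, 9, 10}, which has 10 elements.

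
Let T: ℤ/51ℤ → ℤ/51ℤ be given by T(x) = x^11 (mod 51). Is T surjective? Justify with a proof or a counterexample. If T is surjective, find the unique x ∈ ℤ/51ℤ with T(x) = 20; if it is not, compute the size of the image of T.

Computing x^11 mod 51 for each x (by repeated squaring, reducing mod 51 at every step), the values T(0), T(1), …, T(50) are: 0, 1, 8, 24, 13, 11, 39, 31, 2, 15, 37, 29, 6, 4, 44, 9, 16, 17, 18, 25, 41, 30, 28, 5, 48, 19, 32, 3, 46, 23, 21, 10, 26, 33, 34, 35, 42, 7, 47, 45, 22, 14, 36, 49, 20, 12, 40, 38, 27, 43, 50.
Every element of ℤ/51ℤ appears exactly once in this list, so T is a bijection, and in particular surjective.
Since T is surjective, we read off the preimage of 20 from the same table: T(44) = 20, so T⁻¹(20) = 44.

44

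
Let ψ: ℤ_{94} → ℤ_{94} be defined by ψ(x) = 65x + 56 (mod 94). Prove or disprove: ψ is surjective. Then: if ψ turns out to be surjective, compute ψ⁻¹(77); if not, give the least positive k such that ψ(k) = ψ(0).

Recall that ψ is surjective if every y in the codomain equals ψ(x) for some x in the domain.
Since gcd(65, 94) = 1, 65 is invertible modulo 94. Euclid's algorithm: 94 = 1·65 + 29, 65 = 2·29 + 7, 29 = 4·7 + 1; back-substituting gives 1 = 81·65 − 56·94, so 65⁻¹ ≡ 81 (mod 94).
Then y ↦ 81(y − 56) is a two-sided inverse to ψ, so every y ∈ ℤ_{94} has a preimage.
Thus ψ is surjective.
Since ψ is surjective, we find ψ⁻¹(77): we need 65x ≡ 77 − 56 ≡ 21 (mod 94). Using 65⁻¹ = 81: x ≡ 81·21 = 1701 = 18·94 + 9, so x = 9.
Check: ψ(9) = 65·9 + 56 = 641 = 6·94 + 77 ≡ 77 (mod 94).

9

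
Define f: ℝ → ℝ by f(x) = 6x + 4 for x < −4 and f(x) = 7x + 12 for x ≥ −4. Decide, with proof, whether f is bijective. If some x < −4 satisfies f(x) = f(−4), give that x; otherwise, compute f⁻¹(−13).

-25/7

Both pieces are strictly increasing (slopes 6 and 7), so each is injective on its own interval.
The left piece maps (−∞, −4) onto (−∞, −20); the right piece maps [−4, ∞) onto [−16, ∞).
The images leave a gap (−20 has no preimage), so f is not surjective, hence not bijective.
Because the two images are disjoint, no x < −4 has f(x) = f(−4), so we compute f⁻¹(−13): −13 lies in [−16, ∞), so solve 7x + 12 = −13: x = (−13 − 12)/7 = −25/7.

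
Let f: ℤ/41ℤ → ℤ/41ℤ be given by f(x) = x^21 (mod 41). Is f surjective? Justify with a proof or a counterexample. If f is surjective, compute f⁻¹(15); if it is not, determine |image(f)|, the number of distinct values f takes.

Since 41 is prime, the nonzero elements of ℤ/41ℤ form a cyclic group of order 40.
As gcd(21, 40) = 1, raising to the 21st power is a bijection on this group: if a^21 ≡ b^21 then (ab^{−1})^21 = 1, and the only element of order dividing gcd(21, 40) = 1 is 1, so a = b.
With f(0) = 0 this makes f injective on all of ℤ/41ℤ, hence bijective (finite equal-size domain and codomain). In particular f is surjective.
Since f is surjective, we find the preimage of 15. The inverse of x ↦ x^21 on (ℤ/41ℤ)^× is x ↦ x^21, because 21·21 = 441 = 11·40 + 1 ≡ 1 (mod 40) and x^{40} = 1 for x ≠ 0 (Fermat). So f⁻¹(15) = 15^21 mod 41.
Repeated squaring mod 41: 15^1 ≡ 15, 15^2 ≡ 15² = 225 ≡ 20, 15^4 ≡ 20² = 400 ≡ 31, 15^8 ≡ 31² = 961 ≡ 18, 15^16 ≡ 18² = 324 ≡ 37. Since 21 = 16 + 4 + 1, 15^21 ≡ 37·31·15: 37·31 = 1147 ≡ 40, then 40·15 = 600 ≡ 26. So 15^21 ≡ 26 (mod 41).
Hence f⁻¹(15) = 26.

26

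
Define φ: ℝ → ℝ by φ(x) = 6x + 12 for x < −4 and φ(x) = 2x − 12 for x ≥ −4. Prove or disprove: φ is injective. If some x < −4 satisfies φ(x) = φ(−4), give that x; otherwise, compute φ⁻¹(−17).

Both pieces are strictly increasing (slopes 6 and 2), so each is injective on its own interval.
The left piece maps (−∞, −4) onto (−∞, −12); the right piece maps [−4, ∞) onto [−20, ∞).
These images overlap. In particular φ(−4) = −20 (right piece), and solving 6x + 12 = −20 on the left piece gives x = −16/3 < −4.
So φ(−16/3) = φ(−4) with −16/3 ≠ −4, and φ is not injective. This x = −16/3 is the requested value below −4.

-16/3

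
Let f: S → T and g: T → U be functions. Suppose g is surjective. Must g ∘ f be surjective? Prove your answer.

No. Take S = {1}, T = U = {1, 2, 3, 4}, f(1) = 1, and g = identity (surjective).
Then (g ∘ f)(1) = 1, and 4 ∈ U has no preimage under g ∘ f, so g ∘ f is not surjective.

not surjective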